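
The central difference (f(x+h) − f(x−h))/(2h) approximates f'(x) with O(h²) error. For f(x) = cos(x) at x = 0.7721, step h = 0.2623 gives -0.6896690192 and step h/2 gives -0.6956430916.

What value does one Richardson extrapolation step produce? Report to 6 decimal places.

r = 2: numerator weight 4, denominator 3.
Difference of the inputs: -0.6956430916 − (-0.6896690192) = -0.0059740724
Divide by 2^2 − 1 = 3: (-0.0059740724)/3 = -0.0019913575
R = A(h/2) + (A(h/2) − A(h))/3 = -0.6956430916 − 0.0019913575 = -0.6976344491

-0.697634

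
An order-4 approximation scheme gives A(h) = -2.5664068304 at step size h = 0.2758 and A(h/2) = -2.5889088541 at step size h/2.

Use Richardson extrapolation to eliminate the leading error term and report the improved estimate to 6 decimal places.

-2.590409

r = 4: numerator weight 16, denominator 15.
Difference of the inputs: -2.5889088541 − (-2.5664068304) = -0.0225020237
Divide by 2^4 − 1 = 15: (-0.0225020237)/15 = -0.0015001349
R = -2.5889088541 − 0.0015001349 = -2.5904089890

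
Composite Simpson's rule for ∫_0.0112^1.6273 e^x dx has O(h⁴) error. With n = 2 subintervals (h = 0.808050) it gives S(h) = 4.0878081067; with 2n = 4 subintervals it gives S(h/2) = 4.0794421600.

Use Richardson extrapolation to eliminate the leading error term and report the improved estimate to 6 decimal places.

4.078884

The method has order 4: 2^4 = 16.
Numerator 16·A(h/2) − A(h) = 16·4.0794421600 − 4.0878081067 = 61.1832664533
(16·4.0794421600 − 4.0878081067)/(16 − 1) = 4.0788844302
Gap between inputs: 8.366e-03; correction applied: −0.0005577298.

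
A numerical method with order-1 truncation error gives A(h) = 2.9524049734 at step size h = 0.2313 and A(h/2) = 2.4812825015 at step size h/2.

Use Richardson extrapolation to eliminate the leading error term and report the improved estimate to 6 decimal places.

Method order is 1; weight 2^1 = 2.
2^1×A(h/2) = 4.9625650030; minus A(h) gives 2.0101600296.
2.0101600296 ÷ 1 = 2.0101600296
Gap between inputs: 4.711e-01; correction applied: −0.4711224719.

2.010160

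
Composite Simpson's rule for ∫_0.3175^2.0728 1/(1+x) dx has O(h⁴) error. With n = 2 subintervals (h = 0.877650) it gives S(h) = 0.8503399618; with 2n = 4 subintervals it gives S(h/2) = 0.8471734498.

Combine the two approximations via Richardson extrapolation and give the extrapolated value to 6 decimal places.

Method order is 4; weight 2^4 = 16.
Weighted: 13.5547751968 − 0.8503399618 = 12.7044352350
(16 × 0.8471734498 − 0.8503399618)/(16 − 1) = 0.8469623490

0.846962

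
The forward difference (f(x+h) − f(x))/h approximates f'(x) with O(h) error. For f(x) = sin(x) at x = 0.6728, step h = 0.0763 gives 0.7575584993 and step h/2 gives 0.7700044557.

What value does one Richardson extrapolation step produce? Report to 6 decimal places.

Leading term ∝ h^1; use weight 2 = 2^1.
2·0.7700044557 − 0.7575584993 = 0.7824504121
Divide by 2^1 − 1 = 1.
(2·0.7700044557 − 0.7575584993)/(2 − 1) = 0.7824504121

0.782450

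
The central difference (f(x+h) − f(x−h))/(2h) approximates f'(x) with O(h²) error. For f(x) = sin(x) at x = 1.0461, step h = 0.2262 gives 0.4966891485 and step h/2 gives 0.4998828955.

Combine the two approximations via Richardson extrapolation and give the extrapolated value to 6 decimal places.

Method order is 2; weight 2^2 = 4.
4×0.4998828955 = 1.9995315820; 1.9995315820 − 0.4966891485 = 1.5028424335
Divide by 2^2 − 1 = 3.
1.5028424335 ÷ 3 = 0.5009474778
Gap between inputs: 3.194e-03; correction applied: +0.0010645823.

0.500947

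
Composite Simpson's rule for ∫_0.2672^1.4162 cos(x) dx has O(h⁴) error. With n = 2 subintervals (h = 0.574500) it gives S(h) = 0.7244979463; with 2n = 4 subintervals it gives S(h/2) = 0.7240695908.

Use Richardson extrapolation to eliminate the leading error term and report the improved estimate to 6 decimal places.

0.724041

The method has order 4: 2^4 = 16.
Numerator 16×A(h/2) − A(h) = 16×0.7240695908 − 0.7244979463 = 10.8606155065
10.8606155065 ÷ 15 = 0.7240410338
Correction |R − A(h/2)| = 2.856e-05; gap |A(h/2) − A(h)| = 4.284e-04.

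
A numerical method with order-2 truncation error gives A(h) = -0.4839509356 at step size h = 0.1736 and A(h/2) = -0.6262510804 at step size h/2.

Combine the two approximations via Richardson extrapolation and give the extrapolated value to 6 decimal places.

With r = 2 the leading error scales as h^2, so the weight is 2^2 = 4.
4*(-0.6262510804) = -2.5050043216; (-2.5050043216) − (-0.4839509356) = -2.0210533860
Denominator 4 − 1 = 3.
(4*(-0.6262510804) − (-0.4839509356))/(4 − 1) = -0.6736844620
Shift from A(h/2): −0.0474333816.

-0.673684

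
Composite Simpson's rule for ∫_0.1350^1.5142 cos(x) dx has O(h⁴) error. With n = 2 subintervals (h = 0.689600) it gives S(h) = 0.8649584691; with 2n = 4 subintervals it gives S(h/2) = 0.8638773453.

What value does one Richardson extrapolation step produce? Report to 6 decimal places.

0.863805

Error is O(h^4); halving h shrinks it by 2^4 = 16.
Weighted: 13.8220375248 − 0.8649584691 = 12.9570790557
Divide by 2^4 − 1 = 15.
(16 × 0.8638773453 − 0.8649584691)/(16 − 1) = 0.8638052704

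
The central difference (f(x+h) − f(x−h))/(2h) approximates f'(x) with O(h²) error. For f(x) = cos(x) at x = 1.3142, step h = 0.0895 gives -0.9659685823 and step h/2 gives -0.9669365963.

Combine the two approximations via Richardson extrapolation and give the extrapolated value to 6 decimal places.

Leading term ∝ h^2; use weight 4 = 2^2.
4*(-0.9669365963) = -3.8677463852; subtract (-0.9659685823) → -2.9017778029
R = (-2.9017778029)/3 = -0.9672592676
Shift from A(h/2): −0.0003226713.

-0.967259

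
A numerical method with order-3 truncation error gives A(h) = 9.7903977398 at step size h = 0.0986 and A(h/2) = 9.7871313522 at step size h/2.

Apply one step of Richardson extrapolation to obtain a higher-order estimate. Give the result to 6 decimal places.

9.786665

r = 3: numerator weight 8, denominator 7.
Numerator 8*A(h/2) − A(h) = 8*9.7871313522 − 9.7903977398 = 68.5066530778
Denominator 8 − 1 = 7.
(8*9.7871313522 − 9.7903977398)/(8 − 1) = 9.7866647254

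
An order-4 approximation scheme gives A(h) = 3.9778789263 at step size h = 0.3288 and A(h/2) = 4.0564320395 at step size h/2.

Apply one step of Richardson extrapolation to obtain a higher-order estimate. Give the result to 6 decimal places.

4.061669

Order 4 gives 2^r = 16 and 2^r − 1 = 15.
Top: 16(4.0564320395) − (3.9778789263) = 60.9250337057
Extrapolated: 60.9250337057 / 15 = 4.0616689137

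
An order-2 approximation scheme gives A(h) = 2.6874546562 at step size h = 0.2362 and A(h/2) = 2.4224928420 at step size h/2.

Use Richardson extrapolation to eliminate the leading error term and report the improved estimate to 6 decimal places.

Error is O(h^2); halving h shrinks it by 2^2 = 4.
2^2×A(h/2) = 9.6899713680; minus A(h) gives 7.0025167118.
Extrapolated: 7.0025167118 / 3 = 2.3341722373

2.334172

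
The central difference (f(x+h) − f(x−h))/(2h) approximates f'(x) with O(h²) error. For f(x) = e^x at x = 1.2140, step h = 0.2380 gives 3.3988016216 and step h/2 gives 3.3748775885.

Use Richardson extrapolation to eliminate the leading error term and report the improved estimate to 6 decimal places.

Method order is 2; weight 2^2 = 4.
Numerator 4·A(h/2) − A(h) = 4·3.3748775885 − 3.3988016216 = 10.1007087324
Extrapolated: 10.1007087324 / 3 = 3.3669029108

3.366903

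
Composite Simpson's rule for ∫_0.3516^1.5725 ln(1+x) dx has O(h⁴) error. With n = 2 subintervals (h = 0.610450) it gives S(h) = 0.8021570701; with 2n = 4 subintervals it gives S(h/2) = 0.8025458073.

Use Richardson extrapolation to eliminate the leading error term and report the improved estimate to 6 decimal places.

0.802572

Order 4 gives 2^r = 16 and 2^r − 1 = 15.
16×0.8025458073 = 12.8407329168; 12.8407329168 − 0.8021570701 = 12.0385758467
Divide by 2^4 − 1 = 15.
Extrapolated: 12.0385758467 / 15 = 0.8025717231
Gap between inputs: 3.887e-04; correction applied: +0.0000259158.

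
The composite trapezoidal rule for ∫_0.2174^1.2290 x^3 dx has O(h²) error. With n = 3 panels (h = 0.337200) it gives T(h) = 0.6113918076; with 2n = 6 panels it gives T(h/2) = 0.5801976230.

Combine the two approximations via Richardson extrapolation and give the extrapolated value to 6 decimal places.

0.569800

Error is O(h^2); halving h shrinks it by 2^2 = 4.
4*0.5801976230 = 2.3207904920; subtract 0.6113918076 → 1.7093986844
1.7093986844 ÷ 3 = 0.5697995615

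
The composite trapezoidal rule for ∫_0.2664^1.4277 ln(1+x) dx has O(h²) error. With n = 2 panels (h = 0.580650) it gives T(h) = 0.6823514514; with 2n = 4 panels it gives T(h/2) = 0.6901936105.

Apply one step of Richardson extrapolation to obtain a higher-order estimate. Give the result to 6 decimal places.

0.692808

r = 2, so 2^r = 4.
Weighted: 2.7607744420 − 0.6823514514 = 2.0784229906
Denominator 4 − 1 = 3.
So the Richardson estimate is 0.6928076635.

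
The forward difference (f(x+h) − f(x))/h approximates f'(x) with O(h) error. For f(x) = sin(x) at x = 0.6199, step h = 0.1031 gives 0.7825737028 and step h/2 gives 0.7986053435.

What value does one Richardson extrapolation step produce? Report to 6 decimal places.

0.814637

r = 1: numerator weight 2, denominator 1.
Numerator 2*A(h/2) − A(h) = 2*0.7986053435 − 0.7825737028 = 0.8146369842
Divide by 2^1 − 1 = 1.
Extrapolated: 0.8146369842 / 1 = 0.8146369842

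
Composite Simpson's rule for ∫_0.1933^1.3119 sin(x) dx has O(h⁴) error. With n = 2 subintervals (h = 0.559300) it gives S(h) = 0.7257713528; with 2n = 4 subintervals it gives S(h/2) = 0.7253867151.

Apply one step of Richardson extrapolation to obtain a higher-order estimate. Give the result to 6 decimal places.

0.725361

The method has order 4: 2^4 = 16.
2^4*A(h/2) = 11.6061874416; minus A(h) gives 10.8804160888.
Divide by 2^4 − 1 = 15.
10.8804160888 ÷ 15 = 0.7253610726
Gap between inputs: 3.846e-04; correction applied: −0.0000256425.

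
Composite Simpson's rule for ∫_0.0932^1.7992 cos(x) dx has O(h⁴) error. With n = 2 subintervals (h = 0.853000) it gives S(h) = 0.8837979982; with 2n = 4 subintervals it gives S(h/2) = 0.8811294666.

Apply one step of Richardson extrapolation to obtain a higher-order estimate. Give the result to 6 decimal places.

r = 4, so 2^r = 16.
Top: 16(0.8811294666) − (0.8837979982) = 13.2142734674
Extrapolated: 13.2142734674 / 15 = 0.8809515645

0.880952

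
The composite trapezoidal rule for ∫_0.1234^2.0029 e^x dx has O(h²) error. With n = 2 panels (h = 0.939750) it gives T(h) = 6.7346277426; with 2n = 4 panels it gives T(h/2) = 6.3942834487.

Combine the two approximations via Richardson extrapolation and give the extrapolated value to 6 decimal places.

6.280835

With r = 2 the leading error scales as h^2, so the weight is 2^2 = 4.
Difference of the inputs: 6.3942834487 − 6.7346277426 = -0.3403442939
Correction (A(h/2) − A(h))/(4 − 1) = (-0.3403442939)/3 = -0.1134480980
R = A(h/2) + (A(h/2) − A(h))/3 = 6.3942834487 − 0.1134480980 = 6.2808353507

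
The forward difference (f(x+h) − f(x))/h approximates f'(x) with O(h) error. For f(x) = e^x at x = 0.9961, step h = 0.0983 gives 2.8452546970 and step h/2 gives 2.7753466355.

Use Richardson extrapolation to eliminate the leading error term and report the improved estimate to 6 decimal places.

2.705439

r = 1, so 2^r = 2.
A(h/2) − A(h) = 2.7753466355 − 2.8452546970 = -0.0699080615
Divide by 2^1 − 1 = 1: (-0.0699080615)/1 = -0.0699080615
R = A(h/2) + (A(h/2) − A(h))/1 = 2.7753466355 − 0.0699080615 = 2.7054385740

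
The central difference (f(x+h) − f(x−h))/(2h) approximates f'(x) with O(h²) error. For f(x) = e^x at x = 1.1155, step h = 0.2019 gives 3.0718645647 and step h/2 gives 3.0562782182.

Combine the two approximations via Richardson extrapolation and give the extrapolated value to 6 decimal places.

Leading term ∝ h^2; use weight 4 = 2^2.
Difference of the inputs: 3.0562782182 − 3.0718645647 = -0.0155863465
Correction (A(h/2) − A(h))/(4 − 1) = (-0.0155863465)/3 = -0.0051954488
R = 3.0562782182 − 0.0051954488 = 3.0510827694
Shift from A(h/2): −0.0051954488.

3.051083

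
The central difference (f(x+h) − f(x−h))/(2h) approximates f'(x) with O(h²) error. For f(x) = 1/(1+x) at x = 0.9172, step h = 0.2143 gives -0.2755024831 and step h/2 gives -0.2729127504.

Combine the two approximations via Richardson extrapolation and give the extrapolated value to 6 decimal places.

Leading term ∝ h^2; use weight 4 = 2^2.
Numerator 4*A(h/2) − A(h) = 4*(-0.2729127504) − (-0.2755024831) = -0.8161485185
Divide by 2^2 − 1 = 3.
(-0.8161485185) ÷ 3 = -0.2720495062

-0.272050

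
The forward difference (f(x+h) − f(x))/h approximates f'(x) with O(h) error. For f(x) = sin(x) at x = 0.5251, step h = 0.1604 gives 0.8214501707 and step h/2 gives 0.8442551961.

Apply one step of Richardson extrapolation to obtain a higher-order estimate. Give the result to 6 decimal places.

r = 1: numerator weight 2, denominator 1.
2·0.8442551961 − 0.8214501707 = 0.8670602215
Divide by 2^1 − 1 = 1.
Result: 0.8670602215

0.867060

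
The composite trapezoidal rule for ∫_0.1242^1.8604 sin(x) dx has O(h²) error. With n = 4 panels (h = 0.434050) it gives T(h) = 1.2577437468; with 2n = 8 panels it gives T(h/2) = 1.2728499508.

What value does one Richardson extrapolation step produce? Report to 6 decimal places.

1.277885

With r = 2 the leading error scales as h^2, so the weight is 2^2 = 4.
Top: 4(1.2728499508) − (1.2577437468) = 3.8336560564
(4*1.2728499508 − 1.2577437468)/(4 − 1) = 1.2778853521
Shift from A(h/2): +0.0050354013.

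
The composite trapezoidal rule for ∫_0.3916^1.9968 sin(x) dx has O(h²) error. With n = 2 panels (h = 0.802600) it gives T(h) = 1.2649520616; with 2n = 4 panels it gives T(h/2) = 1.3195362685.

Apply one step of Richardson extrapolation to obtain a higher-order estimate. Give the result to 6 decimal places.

1.337731

Order 2 gives 2^r = 4 and 2^r − 1 = 3.
Numerator 4×A(h/2) − A(h) = 4×1.3195362685 − 1.2649520616 = 4.0131930124
Denominator 4 − 1 = 3.
4.0131930124 ÷ 3 = 1.3377310041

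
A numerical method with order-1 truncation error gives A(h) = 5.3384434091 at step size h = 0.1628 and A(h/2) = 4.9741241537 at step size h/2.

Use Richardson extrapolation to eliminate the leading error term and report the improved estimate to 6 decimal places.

r = 1: numerator weight 2, denominator 1.
Top: 2(4.9741241537) − (5.3384434091) = 4.6098048983
4.6098048983 ÷ 1 = 4.6098048983
Gap between inputs: 3.643e-01; correction applied: −0.3643192554.

4.609805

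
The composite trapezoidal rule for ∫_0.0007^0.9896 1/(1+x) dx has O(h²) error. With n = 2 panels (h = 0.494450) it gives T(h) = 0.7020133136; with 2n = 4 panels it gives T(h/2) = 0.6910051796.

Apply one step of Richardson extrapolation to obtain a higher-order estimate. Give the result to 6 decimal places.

0.687336

r = 2: numerator weight 4, denominator 3.
4*0.6910051796 = 2.7640207184; subtract 0.7020133136 → 2.0620074048
Divide by 2^2 − 1 = 3.
So the Richardson estimate is 0.6873358016.
Correction |R − A(h/2)| = 3.669e-03; gap |A(h/2) − A(h)| = 1.101e-02.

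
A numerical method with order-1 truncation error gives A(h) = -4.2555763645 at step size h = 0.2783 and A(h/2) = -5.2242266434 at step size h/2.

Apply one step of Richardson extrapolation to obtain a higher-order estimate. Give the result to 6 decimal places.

-6.192877

r = 1: numerator weight 2, denominator 1.
Top: 2(-5.2242266434) − (-4.2555763645) = -6.1928769223
Extrapolated: (-6.1928769223) / 1 = -6.1928769223
Shift from A(h/2): −0.9686502789.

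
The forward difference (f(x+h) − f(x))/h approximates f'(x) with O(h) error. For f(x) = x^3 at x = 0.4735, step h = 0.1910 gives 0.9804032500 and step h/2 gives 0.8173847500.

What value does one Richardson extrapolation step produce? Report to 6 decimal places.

0.654366

r = 1: numerator weight 2, denominator 1.
A(h/2) − A(h) = 0.8173847500 − 0.9804032500 = -0.1630185000
Divide by 2^1 − 1 = 1: (-0.1630185000)/1 = -0.1630185000
R = 0.8173847500 − 0.1630185000 = 0.6543662500
Gap between inputs: 1.630e-01; correction applied: −0.1630185000.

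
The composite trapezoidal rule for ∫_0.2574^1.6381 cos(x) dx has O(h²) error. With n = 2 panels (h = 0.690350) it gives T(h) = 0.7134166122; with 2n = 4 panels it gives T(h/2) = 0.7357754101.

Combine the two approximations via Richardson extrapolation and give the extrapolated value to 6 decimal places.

Error is O(h^2); halving h shrinks it by 2^2 = 4.
4×0.7357754101 − 0.7134166122 = 2.2296850282
(4×0.7357754101 − 0.7134166122)/(4 − 1) = 0.7432283427
Shift from A(h/2): +0.0074529326.

0.743228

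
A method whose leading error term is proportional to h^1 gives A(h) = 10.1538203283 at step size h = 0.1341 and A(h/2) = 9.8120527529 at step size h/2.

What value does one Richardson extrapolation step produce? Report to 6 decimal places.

With r = 1 the leading error scales as h^1, so the weight is 2^1 = 2.
2^1 × A(h/2) = 19.6241055058; minus A(h) gives 9.4702851775.
9.4702851775 ÷ 1 = 9.4702851775

9.470285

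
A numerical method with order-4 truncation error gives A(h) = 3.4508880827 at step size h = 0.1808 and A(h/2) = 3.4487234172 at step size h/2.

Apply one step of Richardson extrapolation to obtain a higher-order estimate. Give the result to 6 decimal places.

3.448579

With r = 4 the leading error scales as h^4, so the weight is 2^4 = 16.
Difference of the inputs: 3.4487234172 − 3.4508880827 = -0.0021646655
Correction (A(h/2) − A(h))/(16 − 1) = (-0.0021646655)/15 = -0.0001443110
R = A(h/2) + (A(h/2) − A(h))/15 = 3.4487234172 − 0.0001443110 = 3.4485791062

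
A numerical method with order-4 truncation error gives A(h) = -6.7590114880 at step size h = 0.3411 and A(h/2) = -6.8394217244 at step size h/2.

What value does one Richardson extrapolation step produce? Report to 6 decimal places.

Order 4 gives 2^r = 16 and 2^r − 1 = 15.
16·(-6.8394217244) = -109.4307475904; (-109.4307475904) − (-6.7590114880) = -102.6717361024
R = (-102.6717361024)/15 = -6.8447824068
Correction |R − A(h/2)| = 5.361e-03; gap |A(h/2) − A(h)| = 8.041e-02.

-6.844782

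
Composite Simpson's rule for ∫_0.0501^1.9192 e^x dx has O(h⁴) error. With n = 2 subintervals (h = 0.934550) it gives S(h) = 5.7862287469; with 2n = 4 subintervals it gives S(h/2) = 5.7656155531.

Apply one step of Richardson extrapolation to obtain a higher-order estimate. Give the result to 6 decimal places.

5.764241

Order 4 gives 2^r = 16 and 2^r − 1 = 15.
A(h/2) − A(h) = 5.7656155531 − 5.7862287469 = -0.0206131938
Divide by 2^4 − 1 = 15: (-0.0206131938)/15 = -0.0013742129
R = A(h/2) + (A(h/2) − A(h))/15 = 5.7656155531 − 0.0013742129 = 5.7642413402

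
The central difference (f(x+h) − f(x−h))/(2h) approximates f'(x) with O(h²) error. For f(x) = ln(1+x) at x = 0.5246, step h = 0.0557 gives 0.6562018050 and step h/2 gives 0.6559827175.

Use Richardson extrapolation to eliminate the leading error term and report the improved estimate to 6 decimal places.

The method has order 2: 2^2 = 4.
Weighted: 2.6239308700 − 0.6562018050 = 1.9677290650
Divide by 2^2 − 1 = 3.
1.9677290650 ÷ 3 = 0.6559096883

0.655910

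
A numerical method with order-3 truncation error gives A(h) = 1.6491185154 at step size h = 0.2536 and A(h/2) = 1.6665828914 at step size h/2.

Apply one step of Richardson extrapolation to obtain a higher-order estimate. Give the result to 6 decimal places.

Order 3 gives 2^r = 8 and 2^r − 1 = 7.
Numerator 8*A(h/2) − A(h) = 8*1.6665828914 − 1.6491185154 = 11.6835446158
11.6835446158 ÷ 7 = 1.6690778023

1.669078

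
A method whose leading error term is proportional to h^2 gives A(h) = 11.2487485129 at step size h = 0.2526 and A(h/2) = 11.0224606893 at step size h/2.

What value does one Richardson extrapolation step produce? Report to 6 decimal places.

10.947031

Order 2 gives 2^r = 4 and 2^r − 1 = 3.
2^2 × A(h/2) = 44.0898427572; minus A(h) gives 32.8410942443.
Denominator 4 − 1 = 3.
Result: 10.9470314148
Correction |R − A(h/2)| = 7.543e-02; gap |A(h/2) − A(h)| = 2.263e-01.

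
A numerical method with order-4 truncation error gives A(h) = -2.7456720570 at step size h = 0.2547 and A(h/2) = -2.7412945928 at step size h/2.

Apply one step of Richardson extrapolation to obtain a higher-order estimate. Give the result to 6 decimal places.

-2.741003

Error is O(h^4); halving h shrinks it by 2^4 = 16.
Difference of the inputs: -2.7412945928 − (-2.7456720570) = 0.0043774642
Correction (A(h/2) − A(h))/(16 − 1) = 0.0043774642/15 = 0.0002918309
R = -2.7412945928 + 0.0002918309 = -2.7410027619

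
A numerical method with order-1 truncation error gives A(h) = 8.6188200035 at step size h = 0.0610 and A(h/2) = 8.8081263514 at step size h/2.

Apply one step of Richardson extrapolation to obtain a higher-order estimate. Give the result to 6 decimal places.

8.997433

Leading term ∝ h^1; use weight 2 = 2^1.
2^1 × A(h/2) = 17.6162527028; minus A(h) gives 8.9974326993.
Divide by 2^1 − 1 = 1.
8.9974326993 ÷ 1 = 8.9974326993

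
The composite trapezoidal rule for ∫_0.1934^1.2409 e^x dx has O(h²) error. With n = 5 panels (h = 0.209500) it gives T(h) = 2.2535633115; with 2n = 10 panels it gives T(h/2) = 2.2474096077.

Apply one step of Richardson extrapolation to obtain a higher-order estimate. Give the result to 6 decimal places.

2.245358

Error is O(h^2); halving h shrinks it by 2^2 = 4.
4·2.2474096077 − 2.2535633115 = 6.7360751193
6.7360751193 ÷ 3 = 2.2453583731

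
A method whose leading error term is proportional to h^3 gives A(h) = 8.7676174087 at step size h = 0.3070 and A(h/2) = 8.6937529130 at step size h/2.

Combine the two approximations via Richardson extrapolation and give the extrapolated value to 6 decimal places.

8.683201

r = 3: numerator weight 8, denominator 7.
Weighted: 69.5500233040 − 8.7676174087 = 60.7824058953
Divide by 2^3 − 1 = 7.
Extrapolated: 60.7824058953 / 7 = 8.6832008422
Gap between inputs: 7.386e-02; correction applied: −0.0105520708.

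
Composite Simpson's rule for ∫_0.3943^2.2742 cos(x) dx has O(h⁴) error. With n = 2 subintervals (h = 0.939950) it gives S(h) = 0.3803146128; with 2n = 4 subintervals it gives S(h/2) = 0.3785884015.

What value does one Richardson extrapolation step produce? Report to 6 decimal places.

r = 4: numerator weight 16, denominator 15.
Numerator 16·A(h/2) − A(h) = 16·0.3785884015 − 0.3803146128 = 5.6770998112
Denominator 16 − 1 = 15.
(16·0.3785884015 − 0.3803146128)/(16 − 1) = 0.3784733207
Shift from A(h/2): −0.0001150808.

0.378473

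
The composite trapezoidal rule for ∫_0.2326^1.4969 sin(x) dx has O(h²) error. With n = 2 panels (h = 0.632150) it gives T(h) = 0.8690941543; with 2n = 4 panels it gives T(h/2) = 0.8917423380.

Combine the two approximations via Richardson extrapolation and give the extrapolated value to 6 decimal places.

0.899292

With r = 2 the leading error scales as h^2, so the weight is 2^2 = 4.
A(h/2) − A(h) = 0.8917423380 − 0.8690941543 = 0.0226481837
Correction (A(h/2) − A(h))/(4 − 1) = 0.0226481837/3 = 0.0075493946
R = A(h/2) + (A(h/2) − A(h))/3 = 0.8917423380 + 0.0075493946 = 0.8992917326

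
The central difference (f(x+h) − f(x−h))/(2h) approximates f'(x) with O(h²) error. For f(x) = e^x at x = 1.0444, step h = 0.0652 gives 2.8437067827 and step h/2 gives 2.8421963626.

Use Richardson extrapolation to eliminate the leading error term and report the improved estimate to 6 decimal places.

2.841693

r = 2, so 2^r = 4.
4 × 2.8421963626 − 2.8437067827 = 8.5250786677
(4 × 2.8421963626 − 2.8437067827)/(4 − 1) = 2.8416928892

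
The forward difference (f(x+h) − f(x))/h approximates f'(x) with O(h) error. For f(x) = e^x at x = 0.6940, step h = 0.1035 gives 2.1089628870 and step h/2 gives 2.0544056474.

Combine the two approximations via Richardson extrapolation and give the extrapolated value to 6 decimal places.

1.999848

r = 1, so 2^r = 2.
Numerator 2*A(h/2) − A(h) = 2*2.0544056474 − 2.1089628870 = 1.9998484078
R = 1.9998484078/1 = 1.9998484078
Gap between inputs: 5.456e-02; correction applied: −0.0545572396.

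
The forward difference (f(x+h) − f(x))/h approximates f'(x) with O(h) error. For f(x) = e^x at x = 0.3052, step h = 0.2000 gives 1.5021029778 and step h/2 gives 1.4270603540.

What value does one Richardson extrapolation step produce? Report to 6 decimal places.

Error is O(h^1); halving h shrinks it by 2^1 = 2.
A(h/2) − A(h) = 1.4270603540 − 1.5021029778 = -0.0750426238
Correction (A(h/2) − A(h))/(2 − 1) = (-0.0750426238)/1 = -0.0750426238
R = A(h/2) + (A(h/2) − A(h))/1 = 1.4270603540 − 0.0750426238 = 1.3520177302
Gap between inputs: 7.504e-02; correction applied: −0.0750426238.

1.352018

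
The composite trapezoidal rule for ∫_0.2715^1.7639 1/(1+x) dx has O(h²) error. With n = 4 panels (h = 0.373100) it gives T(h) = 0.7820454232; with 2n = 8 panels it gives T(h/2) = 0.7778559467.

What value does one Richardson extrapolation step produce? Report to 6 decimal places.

0.776459

With r = 2 the leading error scales as h^2, so the weight is 2^2 = 4.
Top: 4(0.7778559467) − (0.7820454232) = 2.3293783636
Denominator 4 − 1 = 3.
R = 2.3293783636/3 = 0.7764594545
Shift from A(h/2): −0.0013964922.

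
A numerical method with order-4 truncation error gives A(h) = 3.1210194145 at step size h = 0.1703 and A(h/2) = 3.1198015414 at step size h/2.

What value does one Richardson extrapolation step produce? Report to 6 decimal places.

3.119720

With r = 4 the leading error scales as h^4, so the weight is 2^4 = 16.
16*3.1198015414 = 49.9168246624; subtract 3.1210194145 → 46.7958052479
Divide by 2^4 − 1 = 15.
(16*3.1198015414 − 3.1210194145)/(16 − 1) = 3.1197203499
Gap between inputs: 1.218e-03; correction applied: −0.0000811915.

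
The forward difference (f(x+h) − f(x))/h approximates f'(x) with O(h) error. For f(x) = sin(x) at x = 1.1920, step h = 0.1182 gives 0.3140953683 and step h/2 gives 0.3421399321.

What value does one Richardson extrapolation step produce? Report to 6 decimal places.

Order 1 gives 2^r = 2 and 2^r − 1 = 1.
Difference of the inputs: 0.3421399321 − 0.3140953683 = 0.0280445638
Divide by 2^1 − 1 = 1: 0.0280445638/1 = 0.0280445638
R = A(h/2) + (A(h/2) − A(h))/1 = 0.3421399321 + 0.0280445638 = 0.3701844959

0.370184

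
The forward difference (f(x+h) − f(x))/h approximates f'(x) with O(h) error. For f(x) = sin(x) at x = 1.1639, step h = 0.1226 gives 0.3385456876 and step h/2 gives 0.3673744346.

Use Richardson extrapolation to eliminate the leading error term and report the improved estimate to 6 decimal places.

Method order is 1; weight 2^1 = 2.
2^1*A(h/2) = 0.7347488692; minus A(h) gives 0.3962031816.
R = 0.3962031816/1 = 0.3962031816
Shift from A(h/2): +0.0288287470.

0.396203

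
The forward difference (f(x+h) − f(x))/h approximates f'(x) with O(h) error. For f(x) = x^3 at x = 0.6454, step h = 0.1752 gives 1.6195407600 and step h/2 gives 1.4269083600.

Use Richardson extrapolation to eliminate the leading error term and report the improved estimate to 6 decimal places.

The method has order 1: 2^1 = 2.
Numerator 2*A(h/2) − A(h) = 2*1.4269083600 − 1.6195407600 = 1.2342759600
(2*1.4269083600 − 1.6195407600)/(2 − 1) = 1.2342759600
Correction |R − A(h/2)| = 1.926e-01; gap |A(h/2) − A(h)| = 1.926e-01.

1.234276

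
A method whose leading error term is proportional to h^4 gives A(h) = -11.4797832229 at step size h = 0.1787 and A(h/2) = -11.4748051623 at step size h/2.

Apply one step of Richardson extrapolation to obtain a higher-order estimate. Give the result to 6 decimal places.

-11.474473

The method has order 4: 2^4 = 16.
16 × (-11.4748051623) − (-11.4797832229) = -172.1170993739
Denominator 16 − 1 = 15.
(16 × (-11.4748051623) − (-11.4797832229))/(16 − 1) = -11.4744732916
Shift from A(h/2): +0.0003318707.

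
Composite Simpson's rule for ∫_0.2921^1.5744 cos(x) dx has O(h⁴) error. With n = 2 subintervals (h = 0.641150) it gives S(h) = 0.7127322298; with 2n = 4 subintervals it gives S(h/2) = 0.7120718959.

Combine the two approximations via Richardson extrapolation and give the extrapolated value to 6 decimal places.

With r = 4 the leading error scales as h^4, so the weight is 2^4 = 16.
16*0.7120718959 = 11.3931503344; subtract 0.7127322298 → 10.6804181046
10.6804181046 ÷ 15 = 0.7120278736
Gap between inputs: 6.603e-04; correction applied: −0.0000440223.

0.712028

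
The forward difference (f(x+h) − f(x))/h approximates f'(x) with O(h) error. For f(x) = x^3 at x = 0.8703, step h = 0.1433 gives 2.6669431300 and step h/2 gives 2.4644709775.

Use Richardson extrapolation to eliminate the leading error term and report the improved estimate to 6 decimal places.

2.261999

r = 1: numerator weight 2, denominator 1.
Weighted: 4.9289419550 − 2.6669431300 = 2.2619988250
Divide by 2^1 − 1 = 1.
So the Richardson estimate is 2.2619988250.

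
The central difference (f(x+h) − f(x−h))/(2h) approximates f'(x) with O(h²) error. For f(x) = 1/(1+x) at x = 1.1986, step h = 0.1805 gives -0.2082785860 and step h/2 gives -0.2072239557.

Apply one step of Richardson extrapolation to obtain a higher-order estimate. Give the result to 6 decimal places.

Order 2 gives 2^r = 4 and 2^r − 1 = 3.
Numerator 4·A(h/2) − A(h) = 4·(-0.2072239557) − (-0.2082785860) = -0.6206172368
Divide by 2^2 − 1 = 3.
(4·(-0.2072239557) − (-0.2082785860))/(4 − 1) = -0.2068724123

-0.206872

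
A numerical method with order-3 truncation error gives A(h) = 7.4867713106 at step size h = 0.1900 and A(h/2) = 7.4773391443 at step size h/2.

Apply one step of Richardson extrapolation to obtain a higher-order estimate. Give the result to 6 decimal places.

With r = 3 the leading error scales as h^3, so the weight is 2^3 = 8.
Weighted: 59.8187131544 − 7.4867713106 = 52.3319418438
52.3319418438 ÷ 7 = 7.4759916920

7.475992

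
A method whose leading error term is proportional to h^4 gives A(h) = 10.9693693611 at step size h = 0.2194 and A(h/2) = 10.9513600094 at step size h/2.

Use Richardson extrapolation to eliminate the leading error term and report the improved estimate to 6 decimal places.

10.950159

r = 4: numerator weight 16, denominator 15.
Top: 16(10.9513600094) − (10.9693693611) = 164.2523907893
Extrapolated: 164.2523907893 / 15 = 10.9501593860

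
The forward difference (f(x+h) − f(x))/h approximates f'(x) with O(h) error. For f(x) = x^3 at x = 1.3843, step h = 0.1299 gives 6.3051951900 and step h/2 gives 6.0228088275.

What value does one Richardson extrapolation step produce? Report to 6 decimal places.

Error is O(h^1); halving h shrinks it by 2^1 = 2.
A(h/2) − A(h) = 6.0228088275 − 6.3051951900 = -0.2823863625
Divide by 2^1 − 1 = 1: (-0.2823863625)/1 = -0.2823863625
R = 6.0228088275 − 0.2823863625 = 5.7404224650
Gap between inputs: 2.824e-01; correction applied: −0.2823863625.

5.740422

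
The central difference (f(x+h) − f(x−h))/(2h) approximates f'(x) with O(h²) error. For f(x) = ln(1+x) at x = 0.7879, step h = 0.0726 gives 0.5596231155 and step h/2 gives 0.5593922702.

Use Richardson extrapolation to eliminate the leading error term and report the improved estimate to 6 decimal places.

0.559315

r = 2: numerator weight 4, denominator 3.
Weighted: 2.2375690808 − 0.5596231155 = 1.6779459653
Denominator 4 − 1 = 3.
R = 1.6779459653/3 = 0.5593153218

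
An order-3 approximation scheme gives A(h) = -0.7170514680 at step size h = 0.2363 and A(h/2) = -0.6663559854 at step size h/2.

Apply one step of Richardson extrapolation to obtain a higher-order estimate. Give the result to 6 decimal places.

-0.659114

Error is O(h^3); halving h shrinks it by 2^3 = 8.
A(h/2) − A(h) = -0.6663559854 − (-0.7170514680) = 0.0506954826
Divide by 2^3 − 1 = 7: 0.0506954826/7 = 0.0072422118
R = -0.6663559854 + 0.0072422118 = -0.6591137736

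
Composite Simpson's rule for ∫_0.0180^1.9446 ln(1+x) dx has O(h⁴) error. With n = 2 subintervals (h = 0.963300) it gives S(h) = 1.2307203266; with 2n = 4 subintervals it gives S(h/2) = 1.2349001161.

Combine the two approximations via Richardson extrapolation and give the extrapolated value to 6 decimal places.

1.235179

Error is O(h^4); halving h shrinks it by 2^4 = 16.
Weighted: 19.7584018576 − 1.2307203266 = 18.5276815310
Divide by 2^4 − 1 = 15.
(16 × 1.2349001161 − 1.2307203266)/(16 − 1) = 1.2351787687
Gap between inputs: 4.180e-03; correction applied: +0.0002786526.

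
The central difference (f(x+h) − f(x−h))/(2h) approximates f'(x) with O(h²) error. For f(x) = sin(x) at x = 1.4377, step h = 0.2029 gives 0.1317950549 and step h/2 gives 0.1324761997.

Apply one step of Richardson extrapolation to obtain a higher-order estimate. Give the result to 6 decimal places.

Leading term ∝ h^2; use weight 4 = 2^2.
4 × 0.1324761997 = 0.5299047988; subtract 0.1317950549 → 0.3981097439
R = 0.3981097439/3 = 0.1327032480
Shift from A(h/2): +0.0002270483.

0.132703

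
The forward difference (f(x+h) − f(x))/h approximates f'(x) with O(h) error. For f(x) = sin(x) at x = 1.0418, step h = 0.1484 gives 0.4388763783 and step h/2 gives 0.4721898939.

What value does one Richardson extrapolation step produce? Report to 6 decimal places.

Method order is 1; weight 2^1 = 2.
Weighted: 0.9443797878 − 0.4388763783 = 0.5055034095
Denominator 2 − 1 = 1.
(2 × 0.4721898939 − 0.4388763783)/(2 − 1) = 0.5055034095
Correction |R − A(h/2)| = 3.331e-02; gap |A(h/2) − A(h)| = 3.331e-02.

0.505503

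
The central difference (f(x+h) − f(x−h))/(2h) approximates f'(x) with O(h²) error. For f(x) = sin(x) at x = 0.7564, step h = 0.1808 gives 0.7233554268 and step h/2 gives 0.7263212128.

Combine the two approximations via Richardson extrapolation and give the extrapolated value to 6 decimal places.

0.727310

With r = 2 the leading error scales as h^2, so the weight is 2^2 = 4.
4·0.7263212128 − 0.7233554268 = 2.1819294244
Denominator 4 − 1 = 3.
2.1819294244 ÷ 3 = 0.7273098081
Gap between inputs: 2.966e-03; correction applied: +0.0009885953.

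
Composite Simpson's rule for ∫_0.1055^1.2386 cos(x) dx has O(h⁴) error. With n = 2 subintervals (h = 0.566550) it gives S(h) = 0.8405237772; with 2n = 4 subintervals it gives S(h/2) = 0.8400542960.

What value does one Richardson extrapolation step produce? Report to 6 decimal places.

0.840023

Error is O(h^4); halving h shrinks it by 2^4 = 16.
16×0.8400542960 = 13.4408687360; subtract 0.8405237772 → 12.6003449588
R = 12.6003449588/15 = 0.8400229973
Gap between inputs: 4.695e-04; correction applied: −0.0000312987.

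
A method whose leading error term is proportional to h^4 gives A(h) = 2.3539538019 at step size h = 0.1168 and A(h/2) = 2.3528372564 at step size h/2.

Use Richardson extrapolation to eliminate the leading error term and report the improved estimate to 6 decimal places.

2.352763

With r = 4 the leading error scales as h^4, so the weight is 2^4 = 16.
Difference of the inputs: 2.3528372564 − 2.3539538019 = -0.0011165455
Correction (A(h/2) − A(h))/(16 − 1) = (-0.0011165455)/15 = -0.0000744364
R = A(h/2) + (A(h/2) − A(h))/15 = 2.3528372564 − 0.0000744364 = 2.3527628200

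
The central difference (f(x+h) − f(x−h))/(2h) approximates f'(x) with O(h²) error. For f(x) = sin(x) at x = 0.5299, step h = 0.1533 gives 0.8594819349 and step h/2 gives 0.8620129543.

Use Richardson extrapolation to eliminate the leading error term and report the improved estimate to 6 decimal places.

0.862857

Leading term ∝ h^2; use weight 4 = 2^2.
4 × 0.8620129543 − 0.8594819349 = 2.5885698823
Divide by 2^2 − 1 = 3.
Extrapolated: 2.5885698823 / 3 = 0.8628566274
Gap between inputs: 2.531e-03; correction applied: +0.0008436731.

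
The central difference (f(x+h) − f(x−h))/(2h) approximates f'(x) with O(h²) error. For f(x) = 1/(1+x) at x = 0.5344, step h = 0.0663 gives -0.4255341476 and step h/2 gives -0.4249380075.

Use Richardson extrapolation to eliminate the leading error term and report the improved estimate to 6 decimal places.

-0.424739

Order 2 gives 2^r = 4 and 2^r − 1 = 3.
4 × (-0.4249380075) = -1.6997520300; (-1.6997520300) − (-0.4255341476) = -1.2742178824
Denominator 4 − 1 = 3.
(4 × (-0.4249380075) − (-0.4255341476))/(4 − 1) = -0.4247392941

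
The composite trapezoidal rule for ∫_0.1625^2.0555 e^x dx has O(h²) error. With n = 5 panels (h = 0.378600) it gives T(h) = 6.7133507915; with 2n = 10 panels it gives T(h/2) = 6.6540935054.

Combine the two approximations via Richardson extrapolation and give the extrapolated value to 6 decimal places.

r = 2, so 2^r = 4.
2^2×A(h/2) = 26.6163740216; minus A(h) gives 19.9030232301.
R = 19.9030232301/3 = 6.6343410767

6.634341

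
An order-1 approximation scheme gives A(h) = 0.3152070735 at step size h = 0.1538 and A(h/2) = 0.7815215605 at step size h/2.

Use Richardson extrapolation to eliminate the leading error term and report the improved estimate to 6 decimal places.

1.247836

The method has order 1: 2^1 = 2.
2*0.7815215605 = 1.5630431210; 1.5630431210 − 0.3152070735 = 1.2478360475
Divide by 2^1 − 1 = 1.
So the Richardson estimate is 1.2478360475.
Correction |R − A(h/2)| = 4.663e-01; gap |A(h/2) − A(h)| = 4.663e-01.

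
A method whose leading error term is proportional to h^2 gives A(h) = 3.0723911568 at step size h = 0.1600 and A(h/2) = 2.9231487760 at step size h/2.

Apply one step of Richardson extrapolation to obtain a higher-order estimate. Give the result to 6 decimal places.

2.873401

Leading term ∝ h^2; use weight 4 = 2^2.
4*2.9231487760 = 11.6925951040; 11.6925951040 − 3.0723911568 = 8.6202039472
(4*2.9231487760 − 3.0723911568)/(4 − 1) = 2.8734013157
Correction |R − A(h/2)| = 4.975e-02; gap |A(h/2) − A(h)| = 1.492e-01.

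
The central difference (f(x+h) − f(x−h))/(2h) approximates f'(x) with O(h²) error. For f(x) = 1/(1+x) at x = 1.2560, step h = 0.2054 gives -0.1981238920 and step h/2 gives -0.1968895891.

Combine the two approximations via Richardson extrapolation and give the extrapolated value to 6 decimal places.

The method has order 2: 2^2 = 4.
4*(-0.1968895891) = -0.7875583564; subtract (-0.1981238920) → -0.5894344644
Denominator 4 − 1 = 3.
So the Richardson estimate is -0.1964781548.

-0.196478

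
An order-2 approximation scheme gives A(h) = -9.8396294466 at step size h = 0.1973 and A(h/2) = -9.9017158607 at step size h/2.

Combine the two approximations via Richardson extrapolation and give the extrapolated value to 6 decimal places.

-9.922411

r = 2: numerator weight 4, denominator 3.
Numerator 4×A(h/2) − A(h) = 4×(-9.9017158607) − (-9.8396294466) = -29.7672339962
Divide by 2^2 − 1 = 3.
(-29.7672339962) ÷ 3 = -9.9224113321
Correction |R − A(h/2)| = 2.070e-02; gap |A(h/2) − A(h)| = 6.209e-02.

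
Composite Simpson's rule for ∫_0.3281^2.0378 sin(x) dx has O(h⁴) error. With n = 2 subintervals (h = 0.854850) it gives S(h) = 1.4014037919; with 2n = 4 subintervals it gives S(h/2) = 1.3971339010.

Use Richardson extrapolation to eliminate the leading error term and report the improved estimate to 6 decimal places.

1.396849

Method order is 4; weight 2^4 = 16.
16*1.3971339010 = 22.3541424160; 22.3541424160 − 1.4014037919 = 20.9527386241
(16*1.3971339010 − 1.4014037919)/(16 − 1) = 1.3968492416
Shift from A(h/2): −0.0002846594.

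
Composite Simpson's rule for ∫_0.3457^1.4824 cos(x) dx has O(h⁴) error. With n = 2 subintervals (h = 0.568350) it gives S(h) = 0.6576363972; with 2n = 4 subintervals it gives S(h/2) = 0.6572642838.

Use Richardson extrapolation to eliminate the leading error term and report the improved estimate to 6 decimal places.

The method has order 4: 2^4 = 16.
2^4·A(h/2) = 10.5162285408; minus A(h) gives 9.8585921436.
Divide by 2^4 − 1 = 15.
Extrapolated: 9.8585921436 / 15 = 0.6572394762

0.657239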